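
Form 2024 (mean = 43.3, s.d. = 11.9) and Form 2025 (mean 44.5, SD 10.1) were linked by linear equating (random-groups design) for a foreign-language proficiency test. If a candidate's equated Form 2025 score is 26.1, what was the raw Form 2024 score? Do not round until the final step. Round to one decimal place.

21.6

Invert y = (SD_Y/SD_X)(x − M_X) + M_Y:
x = (SD_X/SD_Y)(y − M_Y) + M_X = (11.9/10.1)(26.1 − 44.5) + 43.3
x = 1.178218 × -18.400 + 43.3 = 21.6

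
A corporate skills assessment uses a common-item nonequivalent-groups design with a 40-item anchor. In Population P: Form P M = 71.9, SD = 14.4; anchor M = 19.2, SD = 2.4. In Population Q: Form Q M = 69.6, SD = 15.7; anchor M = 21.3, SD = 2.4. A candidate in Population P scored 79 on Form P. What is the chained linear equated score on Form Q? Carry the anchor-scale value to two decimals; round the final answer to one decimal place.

63.6

Form P → anchor (Population P): v = (2.4/14.4)(79 − 71.9) + 19.2 = 20.38
anchor → Form Q (Population Q): y = (15.7/2.4)(20.38 − 21.3) + 69.6 = 63.6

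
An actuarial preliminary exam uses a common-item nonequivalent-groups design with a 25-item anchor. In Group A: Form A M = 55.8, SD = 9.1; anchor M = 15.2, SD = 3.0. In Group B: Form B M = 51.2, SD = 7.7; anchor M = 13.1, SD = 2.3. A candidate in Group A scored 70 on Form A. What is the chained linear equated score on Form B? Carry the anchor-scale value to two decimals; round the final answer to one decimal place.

73.9

Form A → anchor (Group A): v = (3.0/9.1)(70 − 55.8) + 15.2 = 19.88
anchor → Form B (Group B): y = (7.7/2.3)(19.88 − 13.1) + 51.2 = 73.9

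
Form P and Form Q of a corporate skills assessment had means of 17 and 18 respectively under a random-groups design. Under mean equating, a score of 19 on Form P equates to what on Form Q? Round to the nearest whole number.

Mean equating: y = x + (M_Y − M_X) = 19 + (18 − 17) = 20

20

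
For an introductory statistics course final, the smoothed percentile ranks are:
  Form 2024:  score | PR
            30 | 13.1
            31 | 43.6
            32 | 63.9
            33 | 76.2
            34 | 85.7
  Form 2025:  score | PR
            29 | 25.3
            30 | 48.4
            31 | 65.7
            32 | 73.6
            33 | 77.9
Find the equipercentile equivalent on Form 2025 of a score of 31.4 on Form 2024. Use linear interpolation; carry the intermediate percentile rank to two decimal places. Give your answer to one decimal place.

PR of 31.4 on Form 2024: 43.6 + (31.4 − 31)/(32 − 31) × (63.9 − 43.6) = 51.72
On Form 2025, PR 51.72 falls between score 30 (PR 48.4) and 31 (PR 65.7).
Interpolate: 30 + (51.72 − 48.4)/(65.7 − 48.4) × (31 − 30) = 30.2

30.2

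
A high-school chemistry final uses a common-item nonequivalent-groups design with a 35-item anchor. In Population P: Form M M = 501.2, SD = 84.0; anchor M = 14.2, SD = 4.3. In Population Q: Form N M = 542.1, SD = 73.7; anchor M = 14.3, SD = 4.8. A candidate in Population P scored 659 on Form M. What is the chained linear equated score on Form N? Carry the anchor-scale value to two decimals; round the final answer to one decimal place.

664.6

Form M → anchor (Population P): v = (4.3/84.0)(659 − 501.2) + 14.2 = 22.28
anchor → Form N (Population Q): y = (73.7/4.8)(22.28 − 14.3) + 542.1 = 664.6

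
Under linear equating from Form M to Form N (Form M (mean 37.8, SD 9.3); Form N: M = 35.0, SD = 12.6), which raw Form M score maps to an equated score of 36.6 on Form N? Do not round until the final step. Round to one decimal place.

39.0

Invert y = (SD_Y/SD_X)(x − M_X) + M_Y:
x = (SD_X/SD_Y)(y − M_Y) + M_X = (9.3/12.6)(36.6 − 35.0) + 37.8
x = 0.738095 × 1.600 + 37.8 = 39.0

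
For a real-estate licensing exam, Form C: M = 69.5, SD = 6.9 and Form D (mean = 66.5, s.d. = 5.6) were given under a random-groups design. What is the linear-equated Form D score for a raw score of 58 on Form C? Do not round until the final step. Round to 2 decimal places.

Linear equating: y = (SD_Y/SD_X)(x − M_X) + M_Y
y = (5.6/6.9)(58 − 69.5) + 66.5
y = 0.811594 × -11.5 + 66.5 = -9.3333 + 66.5 = 57.17

57.17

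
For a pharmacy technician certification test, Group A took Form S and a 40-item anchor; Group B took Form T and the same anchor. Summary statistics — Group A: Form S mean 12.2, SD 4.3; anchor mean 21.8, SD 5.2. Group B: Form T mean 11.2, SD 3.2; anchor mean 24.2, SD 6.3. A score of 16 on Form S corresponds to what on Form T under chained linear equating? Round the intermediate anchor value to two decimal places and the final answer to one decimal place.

12.3

Form S → anchor (Group A): v = (5.2/4.3)(16 − 12.2) + 21.8 = 26.40
anchor → Form T (Group B): y = (3.2/6.3)(26.40 − 24.2) + 11.2 = 12.3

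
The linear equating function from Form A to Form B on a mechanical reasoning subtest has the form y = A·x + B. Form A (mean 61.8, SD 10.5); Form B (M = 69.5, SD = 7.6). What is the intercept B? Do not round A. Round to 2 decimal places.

24.77

A = SD_Y / SD_X = 7.6 / 10.5 = 0.723810
B = M_Y − A·M_X = 69.5 − 0.723810 × 61.8 = 24.77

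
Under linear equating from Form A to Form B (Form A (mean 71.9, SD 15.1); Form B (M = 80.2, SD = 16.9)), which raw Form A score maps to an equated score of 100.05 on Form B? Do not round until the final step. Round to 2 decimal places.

Invert y = (SD_Y/SD_X)(x − M_X) + M_Y:
x = (SD_X/SD_Y)(y − M_Y) + M_X = (15.1/16.9)(100.05 − 80.2) + 71.9
x = 0.893491 × 19.850 + 71.9 = 89.64

89.64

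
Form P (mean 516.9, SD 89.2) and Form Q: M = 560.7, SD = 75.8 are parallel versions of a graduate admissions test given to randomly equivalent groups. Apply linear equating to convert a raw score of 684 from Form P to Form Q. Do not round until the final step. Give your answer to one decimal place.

Linear equating: y = (SD_Y/SD_X)(x − M_X) + M_Y
y = (75.8/89.2)(684 − 516.9) + 560.7
y = 0.849776 × 167.1 + 560.7 = 141.9975 + 560.7 = 702.7

702.7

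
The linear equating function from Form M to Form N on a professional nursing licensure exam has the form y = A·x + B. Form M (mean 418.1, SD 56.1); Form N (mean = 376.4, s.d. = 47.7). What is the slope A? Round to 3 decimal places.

A = SD_Y / SD_X = 47.7 / 56.1 = 0.850

0.850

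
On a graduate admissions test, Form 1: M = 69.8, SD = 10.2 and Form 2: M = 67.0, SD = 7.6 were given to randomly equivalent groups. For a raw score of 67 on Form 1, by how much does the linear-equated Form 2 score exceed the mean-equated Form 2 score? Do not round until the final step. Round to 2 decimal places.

0.71

Mean-equated: 67 + (67.0 − 69.8) = 64.20
Linear-equated: (7.6/10.2)(67 − 69.8) + 67.0 = 64.914
Difference = 64.914 − 64.20 = 0.71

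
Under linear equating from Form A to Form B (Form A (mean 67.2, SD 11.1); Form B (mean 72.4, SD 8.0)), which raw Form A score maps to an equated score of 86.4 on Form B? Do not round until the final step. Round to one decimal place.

86.6

Invert y = (SD_Y/SD_X)(x − M_X) + M_Y:
x = (SD_X/SD_Y)(y − M_Y) + M_X = (11.1/8.0)(86.4 − 72.4) + 67.2
x = 1.387500 × 14.000 + 67.2 = 86.6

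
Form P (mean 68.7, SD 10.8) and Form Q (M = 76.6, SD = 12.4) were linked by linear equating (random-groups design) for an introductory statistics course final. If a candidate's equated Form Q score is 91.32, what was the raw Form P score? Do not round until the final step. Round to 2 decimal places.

81.52

Invert y = (SD_Y/SD_X)(x − M_X) + M_Y:
x = (SD_X/SD_Y)(y − M_Y) + M_X = (10.8/12.4)(91.32 − 76.6) + 68.7
x = 0.870968 × 14.720 + 68.7 = 81.52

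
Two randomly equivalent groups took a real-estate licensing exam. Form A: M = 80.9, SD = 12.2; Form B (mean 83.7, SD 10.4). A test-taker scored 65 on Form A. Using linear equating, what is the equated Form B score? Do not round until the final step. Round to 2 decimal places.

Linear equating: y = (SD_Y/SD_X)(x − M_X) + M_Y
y = (10.4/12.2)(65 − 80.9) + 83.7
y = 0.852459 × -15.9 + 83.7 = -13.5541 + 83.7 = 70.15

70.15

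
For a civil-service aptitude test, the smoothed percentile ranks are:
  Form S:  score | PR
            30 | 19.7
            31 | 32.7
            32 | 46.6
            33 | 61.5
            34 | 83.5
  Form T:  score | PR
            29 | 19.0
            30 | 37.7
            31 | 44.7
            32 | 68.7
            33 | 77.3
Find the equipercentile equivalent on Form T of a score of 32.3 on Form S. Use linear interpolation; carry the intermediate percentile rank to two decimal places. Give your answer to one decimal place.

PR of 32.3 on Form S: 46.6 + (32.3 − 32)/(33 − 32) × (61.5 − 46.6) = 51.07
On Form T, PR 51.07 falls between score 31 (PR 44.7) and 32 (PR 68.7).
Interpolate: 31 + (51.07 − 44.7)/(68.7 − 44.7) × (32 − 31) = 31.3

31.3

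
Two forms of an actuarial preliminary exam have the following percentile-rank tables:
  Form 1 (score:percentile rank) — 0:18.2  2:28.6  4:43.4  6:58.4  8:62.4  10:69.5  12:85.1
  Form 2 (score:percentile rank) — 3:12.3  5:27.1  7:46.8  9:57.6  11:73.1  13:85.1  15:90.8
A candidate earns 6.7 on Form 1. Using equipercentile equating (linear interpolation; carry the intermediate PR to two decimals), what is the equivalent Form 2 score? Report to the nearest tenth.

PR of 6.7 on Form 1: 58.4 + (6.7 − 6)/(8 − 6) × (62.4 − 58.4) = 59.80
On Form 2, PR 59.80 falls between score 9 (PR 57.6) and 11 (PR 73.1).
Interpolate: 9 + (59.80 − 57.6)/(73.1 − 57.6) × (11 − 9) = 9.3

9.3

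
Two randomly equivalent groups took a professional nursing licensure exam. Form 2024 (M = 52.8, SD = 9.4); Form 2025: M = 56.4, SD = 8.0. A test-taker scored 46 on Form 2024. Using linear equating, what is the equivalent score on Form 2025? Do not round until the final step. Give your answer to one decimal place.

Linear equating: y = (SD_Y/SD_X)(x − M_X) + M_Y
y = (8.0/9.4)(46 − 52.8) + 56.4
y = 0.851064 × -6.8 + 56.4 = -5.7872 + 56.4 = 50.6

50.6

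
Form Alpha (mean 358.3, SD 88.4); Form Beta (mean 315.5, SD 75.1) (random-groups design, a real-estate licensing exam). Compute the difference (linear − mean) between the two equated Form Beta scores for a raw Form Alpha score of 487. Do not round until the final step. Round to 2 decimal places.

Mean-equated: 487 + (315.5 − 358.3) = 444.20
Linear-equated: (75.1/88.4)(487 − 358.3) + 315.5 = 424.837
Difference = 424.837 − 444.20 = -19.36

-19.36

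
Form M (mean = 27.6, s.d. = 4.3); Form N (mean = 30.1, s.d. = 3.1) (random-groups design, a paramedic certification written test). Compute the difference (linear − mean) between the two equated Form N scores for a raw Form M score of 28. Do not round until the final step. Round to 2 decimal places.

Mean-equated: 28 + (30.1 − 27.6) = 30.50
Linear-equated: (3.1/4.3)(28 − 27.6) + 30.1 = 30.388
Difference = 30.388 − 30.50 = -0.11

-0.11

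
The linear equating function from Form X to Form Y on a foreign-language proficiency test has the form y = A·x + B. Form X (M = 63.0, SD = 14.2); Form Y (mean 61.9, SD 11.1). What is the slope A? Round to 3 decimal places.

0.782

A = SD_Y / SD_X = 11.1 / 14.2 = 0.782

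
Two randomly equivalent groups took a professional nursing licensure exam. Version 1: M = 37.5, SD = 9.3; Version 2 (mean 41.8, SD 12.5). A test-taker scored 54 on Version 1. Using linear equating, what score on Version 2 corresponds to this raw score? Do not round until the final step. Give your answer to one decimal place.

Linear equating: y = (SD_Y/SD_X)(x − M_X) + M_Y
y = (12.5/9.3)(54 − 37.5) + 41.8
y = 1.344086 × 16.5 + 41.8 = 22.1774 + 41.8 = 64.0

64.0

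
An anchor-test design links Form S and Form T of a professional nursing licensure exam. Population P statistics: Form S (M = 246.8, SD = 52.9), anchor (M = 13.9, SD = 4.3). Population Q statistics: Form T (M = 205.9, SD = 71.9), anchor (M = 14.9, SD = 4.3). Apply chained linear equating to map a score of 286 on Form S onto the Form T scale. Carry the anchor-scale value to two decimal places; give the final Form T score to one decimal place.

242.5

Form S → anchor (Population P): v = (4.3/52.9)(286 − 246.8) + 13.9 = 17.09
anchor → Form T (Population Q): y = (71.9/4.3)(17.09 − 14.9) + 205.9 = 242.5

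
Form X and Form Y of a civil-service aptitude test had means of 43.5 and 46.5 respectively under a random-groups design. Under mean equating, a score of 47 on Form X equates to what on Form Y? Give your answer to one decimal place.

Mean equating: y = x + (M_Y − M_X) = 47 + (46.5 − 43.5) = 50.0

50.0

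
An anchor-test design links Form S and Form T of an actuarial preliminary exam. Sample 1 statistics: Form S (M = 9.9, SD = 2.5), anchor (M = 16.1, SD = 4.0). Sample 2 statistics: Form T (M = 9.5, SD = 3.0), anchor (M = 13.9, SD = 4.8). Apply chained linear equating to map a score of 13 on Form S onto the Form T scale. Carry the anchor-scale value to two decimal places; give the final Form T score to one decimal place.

14.0

Form S → anchor (Sample 1): v = (4.0/2.5)(13 − 9.9) + 16.1 = 21.06
anchor → Form T (Sample 2): y = (3.0/4.8)(21.06 − 13.9) + 9.5 = 14.0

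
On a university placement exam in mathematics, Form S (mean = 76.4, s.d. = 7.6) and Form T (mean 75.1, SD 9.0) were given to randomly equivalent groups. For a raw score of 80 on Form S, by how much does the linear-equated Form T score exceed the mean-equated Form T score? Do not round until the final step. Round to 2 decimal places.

0.66

Mean-equated: 80 + (75.1 − 76.4) = 78.70
Linear-equated: (9.0/7.6)(80 − 76.4) + 75.1 = 79.363
Difference = 79.363 − 78.70 = 0.66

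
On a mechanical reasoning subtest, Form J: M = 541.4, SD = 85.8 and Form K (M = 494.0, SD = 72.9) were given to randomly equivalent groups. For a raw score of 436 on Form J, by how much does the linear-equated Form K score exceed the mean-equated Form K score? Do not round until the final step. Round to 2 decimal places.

Mean-equated: 436 + (494.0 − 541.4) = 388.60
Linear-equated: (72.9/85.8)(436 − 541.4) + 494.0 = 404.447
Difference = 404.447 − 388.60 = 15.85

15.85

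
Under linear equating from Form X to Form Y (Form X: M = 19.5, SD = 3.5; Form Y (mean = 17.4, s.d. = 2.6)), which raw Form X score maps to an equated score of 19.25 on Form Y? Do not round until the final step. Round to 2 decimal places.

Invert y = (SD_Y/SD_X)(x − M_X) + M_Y:
x = (SD_X/SD_Y)(y − M_Y) + M_X = (3.5/2.6)(19.25 − 17.4) + 19.5
x = 1.346154 × 1.850 + 19.5 = 21.99

21.99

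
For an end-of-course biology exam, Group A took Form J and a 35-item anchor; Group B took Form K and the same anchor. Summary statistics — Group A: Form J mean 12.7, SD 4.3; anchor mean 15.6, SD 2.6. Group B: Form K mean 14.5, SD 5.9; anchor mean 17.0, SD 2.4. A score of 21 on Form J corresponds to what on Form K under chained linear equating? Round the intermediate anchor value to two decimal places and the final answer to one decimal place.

23.4

Form J → anchor (Group A): v = (2.6/4.3)(21 − 12.7) + 15.6 = 20.62
anchor → Form K (Group B): y = (5.9/2.4)(20.62 − 17.0) + 14.5 = 23.4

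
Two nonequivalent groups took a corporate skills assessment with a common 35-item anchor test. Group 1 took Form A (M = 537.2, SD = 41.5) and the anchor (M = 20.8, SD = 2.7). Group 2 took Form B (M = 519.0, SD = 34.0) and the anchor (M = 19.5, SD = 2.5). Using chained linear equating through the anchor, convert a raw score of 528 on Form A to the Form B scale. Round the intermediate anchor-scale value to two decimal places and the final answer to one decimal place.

528.5

Form A → anchor (Group 1): v = (2.7/41.5)(528 − 537.2) + 20.8 = 20.20
anchor → Form B (Group 2): y = (34.0/2.5)(20.20 − 19.5) + 519.0 = 528.5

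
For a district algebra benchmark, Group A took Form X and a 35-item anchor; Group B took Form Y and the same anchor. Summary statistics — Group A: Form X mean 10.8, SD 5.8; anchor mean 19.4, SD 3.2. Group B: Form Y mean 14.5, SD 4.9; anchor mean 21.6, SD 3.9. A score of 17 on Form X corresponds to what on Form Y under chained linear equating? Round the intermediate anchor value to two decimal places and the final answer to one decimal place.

16.0

Form X → anchor (Group A): v = (3.2/5.8)(17 − 10.8) + 19.4 = 22.82
anchor → Form Y (Group B): y = (4.9/3.9)(22.82 − 21.6) + 14.5 = 16.0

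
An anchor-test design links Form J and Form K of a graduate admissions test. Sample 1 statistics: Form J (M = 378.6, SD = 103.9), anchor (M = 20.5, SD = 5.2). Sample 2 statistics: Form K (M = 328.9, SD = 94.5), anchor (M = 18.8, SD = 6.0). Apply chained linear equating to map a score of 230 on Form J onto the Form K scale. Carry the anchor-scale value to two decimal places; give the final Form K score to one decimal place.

Form J → anchor (Sample 1): v = (5.2/103.9)(230 − 378.6) + 20.5 = 13.06
anchor → Form K (Sample 2): y = (94.5/6.0)(13.06 − 18.8) + 328.9 = 238.5

238.5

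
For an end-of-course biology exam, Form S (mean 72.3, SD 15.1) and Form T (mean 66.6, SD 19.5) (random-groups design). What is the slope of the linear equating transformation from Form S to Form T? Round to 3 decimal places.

1.291

A = SD_Y / SD_X = 19.5 / 15.1 = 1.291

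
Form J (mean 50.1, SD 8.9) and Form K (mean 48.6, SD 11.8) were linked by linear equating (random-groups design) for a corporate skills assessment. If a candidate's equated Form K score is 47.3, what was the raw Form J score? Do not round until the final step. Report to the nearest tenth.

Invert y = (SD_Y/SD_X)(x − M_X) + M_Y:
x = (SD_X/SD_Y)(y − M_Y) + M_X = (8.9/11.8)(47.3 − 48.6) + 50.1
x = 0.754237 × -1.300 + 50.1 = 49.1

49.1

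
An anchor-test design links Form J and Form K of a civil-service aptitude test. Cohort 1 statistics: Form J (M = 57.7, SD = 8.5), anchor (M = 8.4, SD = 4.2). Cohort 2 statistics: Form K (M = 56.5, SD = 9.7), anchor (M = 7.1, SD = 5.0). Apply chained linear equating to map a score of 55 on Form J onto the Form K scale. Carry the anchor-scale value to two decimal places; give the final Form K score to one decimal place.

56.4

Form J → anchor (Cohort 1): v = (4.2/8.5)(55 − 57.7) + 8.4 = 7.07
anchor → Form K (Cohort 2): y = (9.7/5.0)(7.07 − 7.1) + 56.5 = 56.4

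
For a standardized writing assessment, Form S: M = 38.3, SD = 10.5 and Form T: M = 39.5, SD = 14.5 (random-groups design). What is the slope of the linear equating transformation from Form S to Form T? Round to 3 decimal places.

1.381

A = SD_Y / SD_X = 14.5 / 10.5 = 1.381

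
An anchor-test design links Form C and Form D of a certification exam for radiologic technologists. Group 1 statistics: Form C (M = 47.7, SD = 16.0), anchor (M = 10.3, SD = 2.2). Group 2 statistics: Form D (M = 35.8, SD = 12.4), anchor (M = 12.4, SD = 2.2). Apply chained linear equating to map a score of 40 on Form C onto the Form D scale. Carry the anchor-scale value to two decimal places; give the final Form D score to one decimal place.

18.0

Form C → anchor (Group 1): v = (2.2/16.0)(40 − 47.7) + 10.3 = 9.24
anchor → Form D (Group 2): y = (12.4/2.2)(9.24 − 12.4) + 35.8 = 18.0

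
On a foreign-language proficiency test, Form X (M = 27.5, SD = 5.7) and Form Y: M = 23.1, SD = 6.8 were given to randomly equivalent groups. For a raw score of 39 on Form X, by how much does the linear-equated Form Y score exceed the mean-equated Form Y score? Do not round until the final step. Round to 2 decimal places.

2.22

Mean-equated: 39 + (23.1 − 27.5) = 34.60
Linear-equated: (6.8/5.7)(39 − 27.5) + 23.1 = 36.819
Difference = 36.819 − 34.60 = 2.22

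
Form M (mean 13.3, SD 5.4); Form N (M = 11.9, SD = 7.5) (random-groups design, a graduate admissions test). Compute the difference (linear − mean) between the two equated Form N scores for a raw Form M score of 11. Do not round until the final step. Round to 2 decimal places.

-0.89

Mean-equated: 11 + (11.9 − 13.3) = 9.60
Linear-equated: (7.5/5.4)(11 − 13.3) + 11.9 = 8.706
Difference = 8.706 − 9.60 = -0.89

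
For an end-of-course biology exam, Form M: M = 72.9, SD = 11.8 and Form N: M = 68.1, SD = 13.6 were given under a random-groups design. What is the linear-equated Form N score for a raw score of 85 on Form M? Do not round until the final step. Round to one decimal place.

Linear equating: y = (SD_Y/SD_X)(x − M_X) + M_Y
y = (13.6/11.8)(85 − 72.9) + 68.1
y = 1.152542 × 12.1 + 68.1 = 13.9458 + 68.1 = 82.0

82.0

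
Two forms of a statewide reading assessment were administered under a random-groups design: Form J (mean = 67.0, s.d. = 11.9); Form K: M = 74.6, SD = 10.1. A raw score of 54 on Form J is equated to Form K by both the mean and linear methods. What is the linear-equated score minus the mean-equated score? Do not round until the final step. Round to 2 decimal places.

Mean-equated: 54 + (74.6 − 67.0) = 61.60
Linear-equated: (10.1/11.9)(54 − 67.0) + 74.6 = 63.566
Difference = 63.566 − 61.60 = 1.97

1.97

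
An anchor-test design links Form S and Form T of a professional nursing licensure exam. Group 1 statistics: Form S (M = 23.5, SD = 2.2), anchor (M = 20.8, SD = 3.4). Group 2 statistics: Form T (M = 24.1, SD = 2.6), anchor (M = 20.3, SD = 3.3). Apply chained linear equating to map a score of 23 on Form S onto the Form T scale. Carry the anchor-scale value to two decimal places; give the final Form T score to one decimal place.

Form S → anchor (Group 1): v = (3.4/2.2)(23 − 23.5) + 20.8 = 20.03
anchor → Form T (Group 2): y = (2.6/3.3)(20.03 − 20.3) + 24.1 = 23.9

23.9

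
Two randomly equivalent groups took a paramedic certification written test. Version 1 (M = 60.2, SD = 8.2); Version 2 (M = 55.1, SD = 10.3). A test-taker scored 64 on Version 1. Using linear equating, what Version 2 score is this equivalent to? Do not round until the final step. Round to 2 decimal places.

59.87

Linear equating: y = (SD_Y/SD_X)(x − M_X) + M_Y
y = (10.3/8.2)(64 − 60.2) + 55.1
y = 1.256098 × 3.8 + 55.1 = 4.7732 + 55.1 = 59.87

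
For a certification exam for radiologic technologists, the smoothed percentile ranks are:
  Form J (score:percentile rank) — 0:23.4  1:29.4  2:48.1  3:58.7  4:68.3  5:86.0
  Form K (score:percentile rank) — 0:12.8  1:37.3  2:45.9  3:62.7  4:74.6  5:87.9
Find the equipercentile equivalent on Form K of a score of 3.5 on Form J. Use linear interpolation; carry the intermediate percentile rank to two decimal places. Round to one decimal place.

3.1

PR of 3.5 on Form J: 58.7 + (3.5 − 3)/(4 − 3) × (68.3 − 58.7) = 63.50
On Form K, PR 63.50 falls between score 3 (PR 62.7) and 4 (PR 74.6).
Interpolate: 3 + (63.50 − 62.7)/(74.6 − 62.7) × (4 − 3) = 3.1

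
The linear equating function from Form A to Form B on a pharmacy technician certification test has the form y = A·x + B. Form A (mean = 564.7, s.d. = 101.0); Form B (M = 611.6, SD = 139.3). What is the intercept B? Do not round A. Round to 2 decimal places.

A = SD_Y / SD_X = 139.3 / 101.0 = 1.379208
B = M_Y − A·M_X = 611.6 − 1.379208 × 564.7 = -167.24

-167.24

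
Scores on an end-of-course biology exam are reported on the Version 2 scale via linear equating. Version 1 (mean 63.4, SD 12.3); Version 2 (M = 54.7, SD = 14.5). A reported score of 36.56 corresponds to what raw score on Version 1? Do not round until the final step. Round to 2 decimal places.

Invert y = (SD_Y/SD_X)(x − M_X) + M_Y:
x = (SD_X/SD_Y)(y − M_Y) + M_X = (12.3/14.5)(36.56 − 54.7) + 63.4
x = 0.848276 × -18.140 + 63.4 = 48.01

48.01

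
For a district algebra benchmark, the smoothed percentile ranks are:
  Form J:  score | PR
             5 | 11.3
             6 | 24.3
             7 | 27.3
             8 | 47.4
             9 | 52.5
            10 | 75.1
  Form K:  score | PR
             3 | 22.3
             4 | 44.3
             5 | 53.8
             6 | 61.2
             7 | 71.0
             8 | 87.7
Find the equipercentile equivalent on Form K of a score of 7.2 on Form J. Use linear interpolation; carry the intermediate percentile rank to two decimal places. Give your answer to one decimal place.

PR of 7.2 on Form J: 27.3 + (7.2 − 7)/(8 − 7) × (47.4 − 27.3) = 31.32
On Form K, PR 31.32 falls between score 3 (PR 22.3) and 4 (PR 44.3).
Interpolate: 3 + (31.32 − 22.3)/(44.3 − 22.3) × (4 − 3) = 3.4

3.4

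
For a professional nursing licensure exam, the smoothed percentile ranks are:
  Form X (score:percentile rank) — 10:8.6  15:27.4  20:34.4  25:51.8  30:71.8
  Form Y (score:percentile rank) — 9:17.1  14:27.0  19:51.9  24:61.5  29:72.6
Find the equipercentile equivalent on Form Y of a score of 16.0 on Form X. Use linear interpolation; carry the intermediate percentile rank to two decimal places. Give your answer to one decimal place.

14.4

PR of 16.0 on Form X: 27.4 + (16.0 − 15)/(20 − 15) × (34.4 − 27.4) = 28.80
On Form Y, PR 28.80 falls between score 14 (PR 27.0) and 19 (PR 51.9).
Interpolate: 14 + (28.80 − 27.0)/(51.9 − 27.0) × (19 − 14) = 14.4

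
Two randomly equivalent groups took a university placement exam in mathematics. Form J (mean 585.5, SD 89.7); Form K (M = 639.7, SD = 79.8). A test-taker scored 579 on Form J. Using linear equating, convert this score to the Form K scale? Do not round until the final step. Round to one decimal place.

633.9

Linear equating: y = (SD_Y/SD_X)(x − M_X) + M_Y
y = (79.8/89.7)(579 − 585.5) + 639.7
y = 0.889632 × -6.5 + 639.7 = -5.7826 + 639.7 = 633.9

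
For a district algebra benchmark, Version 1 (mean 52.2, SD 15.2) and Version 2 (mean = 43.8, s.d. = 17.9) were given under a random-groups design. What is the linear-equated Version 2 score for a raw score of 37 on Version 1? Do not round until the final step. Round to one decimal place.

25.9

Linear equating: y = (SD_Y/SD_X)(x − M_X) + M_Y
y = (17.9/15.2)(37 − 52.2) + 43.8
y = 1.177632 × -15.2 + 43.8 = -17.9000 + 43.8 = 25.9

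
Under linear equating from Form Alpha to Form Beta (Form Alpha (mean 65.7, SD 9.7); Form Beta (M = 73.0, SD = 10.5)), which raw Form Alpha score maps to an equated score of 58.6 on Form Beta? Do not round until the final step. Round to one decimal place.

52.4

Invert y = (SD_Y/SD_X)(x − M_X) + M_Y:
x = (SD_X/SD_Y)(y − M_Y) + M_X = (9.7/10.5)(58.6 − 73.0) + 65.7
x = 0.923810 × -14.400 + 65.7 = 52.4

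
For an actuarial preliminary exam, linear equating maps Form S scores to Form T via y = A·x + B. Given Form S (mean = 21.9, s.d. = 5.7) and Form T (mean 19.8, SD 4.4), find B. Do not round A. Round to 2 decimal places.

A = SD_Y / SD_X = 4.4 / 5.7 = 0.771930
B = M_Y − A·M_X = 19.8 − 0.771930 × 21.9 = 2.89

2.89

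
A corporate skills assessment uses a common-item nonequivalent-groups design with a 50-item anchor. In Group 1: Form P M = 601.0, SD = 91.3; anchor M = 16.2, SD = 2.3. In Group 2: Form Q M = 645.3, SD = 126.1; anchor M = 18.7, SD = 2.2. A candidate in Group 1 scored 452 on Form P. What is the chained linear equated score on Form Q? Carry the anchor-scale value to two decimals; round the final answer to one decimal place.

287.1

Form P → anchor (Group 1): v = (2.3/91.3)(452 − 601.0) + 16.2 = 12.45
anchor → Form Q (Group 2): y = (126.1/2.2)(12.45 − 18.7) + 645.3 = 287.1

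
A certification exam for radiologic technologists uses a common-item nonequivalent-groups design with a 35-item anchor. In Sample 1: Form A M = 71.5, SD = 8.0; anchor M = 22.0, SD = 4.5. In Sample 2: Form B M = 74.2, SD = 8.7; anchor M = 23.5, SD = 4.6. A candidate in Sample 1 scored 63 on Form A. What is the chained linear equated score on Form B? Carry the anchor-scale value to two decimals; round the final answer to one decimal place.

Form A → anchor (Sample 1): v = (4.5/8.0)(63 − 71.5) + 22.0 = 17.22
anchor → Form B (Sample 2): y = (8.7/4.6)(17.22 − 23.5) + 74.2 = 62.3

62.3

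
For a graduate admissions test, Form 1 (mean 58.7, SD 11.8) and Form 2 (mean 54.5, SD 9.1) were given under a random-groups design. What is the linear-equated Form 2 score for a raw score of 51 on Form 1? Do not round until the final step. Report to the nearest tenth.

48.6

Linear equating: y = (SD_Y/SD_X)(x − M_X) + M_Y
y = (9.1/11.8)(51 − 58.7) + 54.5
y = 0.771186 × -7.7 + 54.5 = -5.9381 + 54.5 = 48.6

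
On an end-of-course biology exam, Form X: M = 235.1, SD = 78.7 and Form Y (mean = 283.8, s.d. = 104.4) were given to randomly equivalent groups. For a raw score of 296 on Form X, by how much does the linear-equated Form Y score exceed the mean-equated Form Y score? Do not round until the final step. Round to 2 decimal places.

19.89

Mean-equated: 296 + (283.8 − 235.1) = 344.70
Linear-equated: (104.4/78.7)(296 − 235.1) + 283.8 = 364.587
Difference = 364.587 − 344.70 = 19.89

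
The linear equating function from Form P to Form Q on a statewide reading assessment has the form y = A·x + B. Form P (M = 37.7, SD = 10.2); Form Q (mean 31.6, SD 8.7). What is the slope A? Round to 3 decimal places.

A = SD_Y / SD_X = 8.7 / 10.2 = 0.853

0.853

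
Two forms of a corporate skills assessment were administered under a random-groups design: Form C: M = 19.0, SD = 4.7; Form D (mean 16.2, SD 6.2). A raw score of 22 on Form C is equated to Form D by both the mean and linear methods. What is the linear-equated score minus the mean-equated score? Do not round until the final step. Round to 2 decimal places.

0.96

Mean-equated: 22 + (16.2 − 19.0) = 19.20
Linear-equated: (6.2/4.7)(22 − 19.0) + 16.2 = 20.157
Difference = 20.157 − 19.20 = 0.96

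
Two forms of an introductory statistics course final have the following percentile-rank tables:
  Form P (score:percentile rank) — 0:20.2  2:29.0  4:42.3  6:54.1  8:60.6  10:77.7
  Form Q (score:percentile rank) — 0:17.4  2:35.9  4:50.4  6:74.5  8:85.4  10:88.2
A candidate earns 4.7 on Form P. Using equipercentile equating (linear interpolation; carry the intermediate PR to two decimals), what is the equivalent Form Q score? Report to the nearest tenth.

3.5

PR of 4.7 on Form P: 42.3 + (4.7 − 4)/(6 − 4) × (54.1 − 42.3) = 46.43
On Form Q, PR 46.43 falls between score 2 (PR 35.9) and 4 (PR 50.4).
Interpolate: 2 + (46.43 − 35.9)/(50.4 − 35.9) × (4 − 2) = 3.5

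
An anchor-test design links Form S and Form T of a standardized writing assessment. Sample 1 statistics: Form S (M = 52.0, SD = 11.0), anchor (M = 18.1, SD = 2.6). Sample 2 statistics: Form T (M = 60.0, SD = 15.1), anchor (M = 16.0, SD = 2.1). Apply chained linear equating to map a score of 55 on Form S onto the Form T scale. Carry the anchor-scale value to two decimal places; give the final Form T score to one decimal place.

80.2

Form S → anchor (Sample 1): v = (2.6/11.0)(55 − 52.0) + 18.1 = 18.81
anchor → Form T (Sample 2): y = (15.1/2.1)(18.81 − 16.0) + 60.0 = 80.2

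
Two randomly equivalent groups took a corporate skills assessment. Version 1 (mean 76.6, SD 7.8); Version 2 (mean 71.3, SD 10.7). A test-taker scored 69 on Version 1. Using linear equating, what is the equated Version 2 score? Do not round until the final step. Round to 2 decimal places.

Linear equating: y = (SD_Y/SD_X)(x − M_X) + M_Y
y = (10.7/7.8)(69 − 76.6) + 71.3
y = 1.371795 × -7.6 + 71.3 = -10.4256 + 71.3 = 60.87

60.87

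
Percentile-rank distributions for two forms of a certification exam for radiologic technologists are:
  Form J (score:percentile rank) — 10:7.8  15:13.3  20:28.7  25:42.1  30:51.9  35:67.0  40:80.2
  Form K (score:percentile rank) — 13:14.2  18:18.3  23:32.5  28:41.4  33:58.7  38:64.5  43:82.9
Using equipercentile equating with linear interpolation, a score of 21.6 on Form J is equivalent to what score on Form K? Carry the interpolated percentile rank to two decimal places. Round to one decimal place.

PR of 21.6 on Form J: 28.7 + (21.6 − 20)/(25 − 20) × (42.1 − 28.7) = 32.99
On Form K, PR 32.99 falls between score 23 (PR 32.5) and 28 (PR 41.4).
Interpolate: 23 + (32.99 − 32.5)/(41.4 − 32.5) × (28 − 23) = 23.3

23.3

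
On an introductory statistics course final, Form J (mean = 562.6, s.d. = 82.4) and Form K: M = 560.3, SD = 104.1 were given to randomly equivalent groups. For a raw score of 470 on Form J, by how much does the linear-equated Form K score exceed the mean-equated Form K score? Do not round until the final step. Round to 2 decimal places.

Mean-equated: 470 + (560.3 − 562.6) = 467.70
Linear-equated: (104.1/82.4)(470 − 562.6) + 560.3 = 443.314
Difference = 443.314 − 467.70 = -24.39

-24.39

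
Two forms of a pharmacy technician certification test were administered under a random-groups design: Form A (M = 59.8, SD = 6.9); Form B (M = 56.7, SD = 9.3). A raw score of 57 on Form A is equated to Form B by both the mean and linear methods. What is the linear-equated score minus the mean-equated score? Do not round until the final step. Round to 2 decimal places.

Mean-equated: 57 + (56.7 − 59.8) = 53.90
Linear-equated: (9.3/6.9)(57 − 59.8) + 56.7 = 52.926
Difference = 52.926 − 53.90 = -0.97

-0.97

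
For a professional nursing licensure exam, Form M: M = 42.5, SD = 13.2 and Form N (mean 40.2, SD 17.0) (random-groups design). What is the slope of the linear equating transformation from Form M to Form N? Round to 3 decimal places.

1.288

A = SD_Y / SD_X = 17.0 / 13.2 = 1.288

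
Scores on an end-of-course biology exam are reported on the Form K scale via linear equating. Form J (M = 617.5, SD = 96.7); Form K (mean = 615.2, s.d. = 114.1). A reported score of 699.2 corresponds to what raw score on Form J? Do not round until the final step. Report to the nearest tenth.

Invert y = (SD_Y/SD_X)(x − M_X) + M_Y:
x = (SD_X/SD_Y)(y − M_Y) + M_X = (96.7/114.1)(699.2 − 615.2) + 617.5
x = 0.847502 × 84.000 + 617.5 = 688.7

688.7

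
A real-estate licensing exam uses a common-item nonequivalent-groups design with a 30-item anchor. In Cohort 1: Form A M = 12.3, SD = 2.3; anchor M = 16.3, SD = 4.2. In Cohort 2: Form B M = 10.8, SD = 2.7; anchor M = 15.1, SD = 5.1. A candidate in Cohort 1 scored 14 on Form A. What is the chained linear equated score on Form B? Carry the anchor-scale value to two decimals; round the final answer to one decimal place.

13.1

Form A → anchor (Cohort 1): v = (4.2/2.3)(14 − 12.3) + 16.3 = 19.40
anchor → Form B (Cohort 2): y = (2.7/5.1)(19.40 − 15.1) + 10.8 = 13.1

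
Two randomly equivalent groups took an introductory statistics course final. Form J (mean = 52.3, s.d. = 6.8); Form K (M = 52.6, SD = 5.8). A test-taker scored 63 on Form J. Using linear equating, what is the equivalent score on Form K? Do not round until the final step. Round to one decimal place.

61.7

Linear equating: y = (SD_Y/SD_X)(x − M_X) + M_Y
y = (5.8/6.8)(63 − 52.3) + 52.6
y = 0.852941 × 10.7 + 52.6 = 9.1265 + 52.6 = 61.7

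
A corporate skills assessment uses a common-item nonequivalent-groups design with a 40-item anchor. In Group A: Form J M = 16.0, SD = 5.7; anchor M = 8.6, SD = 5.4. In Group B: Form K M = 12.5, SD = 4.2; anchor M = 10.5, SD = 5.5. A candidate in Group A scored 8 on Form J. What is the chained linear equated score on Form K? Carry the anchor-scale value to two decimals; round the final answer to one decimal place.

Form J → anchor (Group A): v = (5.4/5.7)(8 − 16.0) + 8.6 = 1.02
anchor → Form K (Group B): y = (4.2/5.5)(1.02 − 10.5) + 12.5 = 5.3

5.3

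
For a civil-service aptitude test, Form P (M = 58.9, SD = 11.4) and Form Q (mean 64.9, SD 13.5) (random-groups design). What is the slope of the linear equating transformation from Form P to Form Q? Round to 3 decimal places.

1.184

A = SD_Y / SD_X = 13.5 / 11.4 = 1.184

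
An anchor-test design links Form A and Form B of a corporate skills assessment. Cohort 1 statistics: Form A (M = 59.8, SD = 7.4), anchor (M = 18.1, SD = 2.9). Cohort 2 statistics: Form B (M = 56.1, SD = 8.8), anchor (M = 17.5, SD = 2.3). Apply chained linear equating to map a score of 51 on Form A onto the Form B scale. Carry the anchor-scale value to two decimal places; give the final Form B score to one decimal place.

45.2

Form A → anchor (Cohort 1): v = (2.9/7.4)(51 − 59.8) + 18.1 = 14.65
anchor → Form B (Cohort 2): y = (8.8/2.3)(14.65 − 17.5) + 56.1 = 45.2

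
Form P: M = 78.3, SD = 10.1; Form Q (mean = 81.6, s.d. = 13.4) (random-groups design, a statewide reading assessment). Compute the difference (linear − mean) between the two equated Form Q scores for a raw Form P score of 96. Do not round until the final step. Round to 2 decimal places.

5.78

Mean-equated: 96 + (81.6 − 78.3) = 99.30
Linear-equated: (13.4/10.1)(96 − 78.3) + 81.6 = 105.083
Difference = 105.083 − 99.30 = 5.78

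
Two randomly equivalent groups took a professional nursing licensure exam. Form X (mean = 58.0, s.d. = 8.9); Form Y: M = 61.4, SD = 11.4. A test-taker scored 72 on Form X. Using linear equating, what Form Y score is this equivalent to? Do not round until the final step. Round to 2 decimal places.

Linear equating: y = (SD_Y/SD_X)(x − M_X) + M_Y
y = (11.4/8.9)(72 − 58.0) + 61.4
y = 1.280899 × 14.0 + 61.4 = 17.9326 + 61.4 = 79.33

79.33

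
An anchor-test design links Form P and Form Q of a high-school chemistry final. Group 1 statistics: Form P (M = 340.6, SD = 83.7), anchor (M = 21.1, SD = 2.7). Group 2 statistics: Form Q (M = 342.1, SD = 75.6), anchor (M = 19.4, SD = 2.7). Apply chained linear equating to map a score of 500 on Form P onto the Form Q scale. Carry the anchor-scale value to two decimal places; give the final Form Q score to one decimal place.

533.6

Form P → anchor (Group 1): v = (2.7/83.7)(500 − 340.6) + 21.1 = 26.24
anchor → Form Q (Group 2): y = (75.6/2.7)(26.24 − 19.4) + 342.1 = 533.6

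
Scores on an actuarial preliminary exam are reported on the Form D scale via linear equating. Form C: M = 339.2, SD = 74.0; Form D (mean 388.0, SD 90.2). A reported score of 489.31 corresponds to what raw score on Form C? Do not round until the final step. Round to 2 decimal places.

Invert y = (SD_Y/SD_X)(x − M_X) + M_Y:
x = (SD_X/SD_Y)(y − M_Y) + M_X = (74.0/90.2)(489.31 − 388.0) + 339.2
x = 0.820399 × 101.310 + 339.2 = 422.31

422.31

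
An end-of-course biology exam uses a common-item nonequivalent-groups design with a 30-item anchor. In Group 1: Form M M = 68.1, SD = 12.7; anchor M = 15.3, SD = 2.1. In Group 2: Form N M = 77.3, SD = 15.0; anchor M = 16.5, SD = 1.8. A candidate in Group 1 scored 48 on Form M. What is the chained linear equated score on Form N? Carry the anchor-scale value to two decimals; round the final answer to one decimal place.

Form M → anchor (Group 1): v = (2.1/12.7)(48 − 68.1) + 15.3 = 11.98
anchor → Form N (Group 2): y = (15.0/1.8)(11.98 − 16.5) + 77.3 = 39.6

39.6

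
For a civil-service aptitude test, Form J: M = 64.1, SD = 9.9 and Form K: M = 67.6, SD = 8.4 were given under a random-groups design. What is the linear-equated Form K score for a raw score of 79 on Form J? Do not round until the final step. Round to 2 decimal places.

80.24

Linear equating: y = (SD_Y/SD_X)(x − M_X) + M_Y
y = (8.4/9.9)(79 − 64.1) + 67.6
y = 0.848485 × 14.9 + 67.6 = 12.6424 + 67.6 = 80.24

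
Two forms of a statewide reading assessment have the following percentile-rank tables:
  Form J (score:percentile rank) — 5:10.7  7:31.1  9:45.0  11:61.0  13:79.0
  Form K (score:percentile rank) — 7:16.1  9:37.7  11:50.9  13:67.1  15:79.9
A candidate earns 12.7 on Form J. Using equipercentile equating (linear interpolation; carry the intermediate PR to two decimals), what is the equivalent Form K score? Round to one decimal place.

PR of 12.7 on Form J: 61.0 + (12.7 − 11)/(13 − 11) × (79.0 − 61.0) = 76.30
On Form K, PR 76.30 falls between score 13 (PR 67.1) and 15 (PR 79.9).
Interpolate: 13 + (76.30 − 67.1)/(79.9 − 67.1) × (15 − 13) = 14.4

14.4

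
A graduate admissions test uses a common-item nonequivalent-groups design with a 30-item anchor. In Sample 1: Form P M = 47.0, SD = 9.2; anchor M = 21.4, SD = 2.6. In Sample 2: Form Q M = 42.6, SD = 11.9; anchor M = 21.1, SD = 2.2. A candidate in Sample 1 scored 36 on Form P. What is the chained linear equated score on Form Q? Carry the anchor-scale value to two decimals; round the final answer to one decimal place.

Form P → anchor (Sample 1): v = (2.6/9.2)(36 − 47.0) + 21.4 = 18.29
anchor → Form Q (Sample 2): y = (11.9/2.2)(18.29 − 21.1) + 42.6 = 27.4

27.4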